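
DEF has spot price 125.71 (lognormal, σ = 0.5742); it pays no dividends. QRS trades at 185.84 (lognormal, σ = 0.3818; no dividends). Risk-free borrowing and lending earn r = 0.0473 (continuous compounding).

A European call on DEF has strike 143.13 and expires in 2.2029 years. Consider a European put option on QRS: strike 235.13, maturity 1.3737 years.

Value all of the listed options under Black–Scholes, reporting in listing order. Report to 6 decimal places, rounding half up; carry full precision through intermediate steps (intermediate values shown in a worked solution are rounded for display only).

[DEF call K=143.13]
σ√T = 0.5742·√2.2029 = 0.852237
d₁ = (ln(S/K) + (r+σ²/2)T) / (σ√T) = (ln(125.71/143.13) + (0.0473+0.5742²/2)·2.2029) / 0.852237 = (-0.129776 + 0.467351) / 0.852237 = 0.396105
d₂ = d₁ − σ√T = 0.396105 − 0.852237 = -0.456132
e^{−rT} = 0.901048
N(d₁) = 0.653986,  N(d₂) = 0.324148
price = S·N(d₁) − K·e^{−rT}·N(d₂) = 82.212624 − 41.804317 = 40.408308
[QRS put K=235.13]
σ√T = 0.3818·√1.3737 = 0.447488
d₁ = (ln(S/K) + (r+σ²/2)T) / (σ√T) = (ln(185.84/235.13) + (0.0473+0.3818²/2)·1.3737) / 0.447488 = (-0.235252 + 0.165099) / 0.447488 = -0.156772
d₂ = d₁ − σ√T = -0.156772 − 0.447488 = -0.604260
e^{−rT} = 0.937090
N(−d₁) = 0.562288,  N(−d₂) = 0.727165
price = K·e^{−rT}·N(−d₂) − S·N(−d₁) = 160.221969 − 104.495521 = 55.726448

price(DEF call K=143.13) = 40.408308
price(QRS put K=235.13) = 55.726448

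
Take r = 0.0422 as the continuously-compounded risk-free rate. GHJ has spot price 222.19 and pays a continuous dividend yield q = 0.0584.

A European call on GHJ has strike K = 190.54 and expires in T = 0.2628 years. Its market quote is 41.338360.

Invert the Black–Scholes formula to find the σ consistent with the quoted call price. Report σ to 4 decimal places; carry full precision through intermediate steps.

At σ = 0.5562 the Black–Scholes value reproduces the quote:
σ√T = 0.5562·√0.2628 = 0.285130
d₁ = (ln(S/K) + (r−q+σ²/2)T) / (σ√T) = (ln(222.19/190.54) + (0.0422−0.0584+0.5562²/2)·0.2628) / 0.285130 = (0.153671 + 0.036392) / 0.285130 = 0.666583
d₂ = d₁ − σ√T = 0.666583 − 0.285130 = 0.381452
e^{−rT} = 0.988971
e^{−qT} = 0.984770
N(d₁) = 0.747481,  N(d₂) = 0.648566
V = S·e^{−qT}·N(d₁) − K·e^{−rT}·N(d₂) = 163.553228 − 122.214868 = 41.338360 (the quoted price), and the Black–Scholes price is strictly increasing in σ, so σ is unique

sigma = 0.5562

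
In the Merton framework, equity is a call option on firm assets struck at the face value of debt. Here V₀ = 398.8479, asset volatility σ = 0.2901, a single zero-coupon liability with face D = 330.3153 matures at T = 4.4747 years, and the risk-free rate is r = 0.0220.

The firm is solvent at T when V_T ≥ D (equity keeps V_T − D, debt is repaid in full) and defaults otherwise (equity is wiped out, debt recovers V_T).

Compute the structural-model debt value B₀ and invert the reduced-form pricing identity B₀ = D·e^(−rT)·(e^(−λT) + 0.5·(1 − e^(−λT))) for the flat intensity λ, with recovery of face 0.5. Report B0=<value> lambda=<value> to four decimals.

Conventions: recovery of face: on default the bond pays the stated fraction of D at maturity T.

Apply the equity-as-call identities (strike 330.3153, horizon 4.4747 years):
d₁ = [ln(V₀/D) + (r + σ²/2)T] / (σ√T)
   = [ln(398.8479/330.3153) + (0.0220 + 0.5·0.2901²)·4.4747] / (0.2901·√4.4747)
   = [0.188532 + 0.286734] / 0.613663 = 0.774476
d₂ = d₁ − σ√T = 0.774476 − 0.613663 = 0.160813
N(d₁) = 0.780675,  N(d₂) = 0.563880,  e^(−rT) = 0.906247
E₀ = V₀·N(d₁) − D·e^(−rT)·N(d₂)
   = 398.8479·0.780675 − 330.3153·0.906247·0.563880 = 142.574850
B₀ = V₀ − E₀ = 398.8479 − 142.574850 = 256.273050
e^(−λT) = (B₀·e^(rT)/D − 0.5)/(1 − 0.5) = (256.2731·1.103452/330.3153 − 0.5)/0.5 = 0.71221285
λ = −ln(0.71221285)/4.4747 = 0.075844

B0=256.2731 lambda=0.0758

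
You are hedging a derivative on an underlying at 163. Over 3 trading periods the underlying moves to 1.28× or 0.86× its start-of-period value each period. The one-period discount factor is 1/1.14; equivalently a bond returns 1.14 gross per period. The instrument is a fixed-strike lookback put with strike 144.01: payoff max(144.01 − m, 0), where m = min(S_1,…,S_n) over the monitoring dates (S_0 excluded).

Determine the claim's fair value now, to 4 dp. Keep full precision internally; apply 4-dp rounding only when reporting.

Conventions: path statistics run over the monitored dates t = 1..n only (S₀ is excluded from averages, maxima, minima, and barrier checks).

Under the martingale measure an up-move has probability p* = 0.6667; value the claim as the probability-weighted average of per-path payoffs, discounted 3 periods at R = 1.14.
Enumerate all 2^3 = 8 price paths (U = up ×1.28, D = down ×0.86); each path with k up-moves has probability p*^k·(1−p*)^(3−k).
DDD: m=103.6771, payoff=40.3329, prob=0.037037
UDD: m=154.3101, payoff=0.0000, prob=0.074074
DUD: m=140.1800, payoff=3.8300, prob=0.074074
UUD: m=208.6400, payoff=0.0000, prob=0.148148
DDU: m=120.5548, payoff=23.4552, prob=0.074074
UDU: m=179.4304, payoff=0.0000, prob=0.148148
DUU: m=140.1800, payoff=3.8300, prob=0.148148
UUU: m=208.6400, payoff=0.0000, prob=0.296296
Price = Σ prob·payoff / R^3 = 4.082343 / 1.481544 = 2.7555

price = 2.7555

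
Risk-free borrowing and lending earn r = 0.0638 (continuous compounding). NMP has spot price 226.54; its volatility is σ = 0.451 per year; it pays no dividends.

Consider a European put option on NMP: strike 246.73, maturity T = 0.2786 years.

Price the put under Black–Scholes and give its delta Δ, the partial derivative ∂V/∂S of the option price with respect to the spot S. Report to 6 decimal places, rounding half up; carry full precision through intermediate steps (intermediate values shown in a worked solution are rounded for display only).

σ√T = 0.451·√0.2786 = 0.238049
d₁ = (ln(S/K) + (r+σ²/2)T) / (σ√T) = (ln(226.54/246.73) + (0.0638+0.451²/2)·0.2786) / 0.238049 = (-0.085373 + 0.046108) / 0.238049 = -0.164943
d₂ = d₁ − σ√T = -0.164943 − 0.238049 = -0.402993
e^{−rT} = 0.982382
N(−d₁) = 0.565506,  N(−d₂) = 0.656523
Put price V = K·e^{−rT}·N(−d₂) − S·N(−d₁) = 159.130194 − 128.109659 = 31.020534
Δ = −N(−d₁) = -0.565506

price = 31.020534
Δ = -0.565506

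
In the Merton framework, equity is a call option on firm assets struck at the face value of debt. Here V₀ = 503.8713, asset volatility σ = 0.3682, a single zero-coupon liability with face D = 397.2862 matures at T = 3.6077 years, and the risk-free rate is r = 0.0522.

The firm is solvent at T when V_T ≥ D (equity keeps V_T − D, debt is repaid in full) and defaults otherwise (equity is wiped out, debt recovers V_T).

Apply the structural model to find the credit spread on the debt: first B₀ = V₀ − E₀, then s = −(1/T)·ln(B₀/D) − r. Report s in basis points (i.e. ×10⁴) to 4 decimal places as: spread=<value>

Apply the equity-as-call identities (strike 397.2862, horizon 3.6077 years):
d₁ = [ln(V₀/D) + (r + σ²/2)T] / (σ√T)
   = [ln(503.8713/397.2862) + (0.0522 + 0.5·0.3682²)·3.6077] / (0.3682·√3.6077)
   = [0.237664 + 0.432872] / 0.699357 = 0.958789
d₂ = d₁ − σ√T = 0.958789 − 0.699357 = 0.259432
N(d₁) = 0.831168,  N(d₂) = 0.602349,  e^(−rT) = 0.828348
E₀ = V₀·N(d₁) − D·e^(−rT)·N(d₂)
   = 503.8713·0.831168 − 397.2862·0.828348·0.602349 = 220.573670
B₀ = V₀ − E₀ = 503.8713 − 220.573670 = 283.297630
spread = −(1/T)·ln(B₀/D) − r = −(1/3.6077)·ln(283.297630/397.2862) − 0.0522 = 0.04153254
in basis points: 0.04153254 × 10⁴ = 415.3254 bp

spread=415.3254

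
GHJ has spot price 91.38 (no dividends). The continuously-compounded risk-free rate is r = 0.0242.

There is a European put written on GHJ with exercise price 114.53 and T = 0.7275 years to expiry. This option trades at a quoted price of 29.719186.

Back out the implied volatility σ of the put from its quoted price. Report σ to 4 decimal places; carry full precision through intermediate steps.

At σ = 0.4985 the Black–Scholes value reproduces the quote:
σ√T = 0.4985·√0.7275 = 0.425189
d₁ = (ln(S/K) + (r+σ²/2)T) / (σ√T) = (ln(91.38/114.53) + (0.0242+0.4985²/2)·0.7275) / 0.425189 = (-0.225810 + 0.107998) / 0.425189 = -0.277082
d₂ = d₁ − σ√T = -0.277082 − 0.425189 = -0.702270
e^{−rT} = 0.982549
N(−d₁) = 0.609141,  N(−d₂) = 0.758745
V = K·e^{−rT}·N(−d₂) − S·N(−d₁) = 85.382517 − 55.663331 = 29.719186 (equal to the quote); since ∂V/∂σ > 0 for all σ, the implied volatility is unique

sigma = 0.4985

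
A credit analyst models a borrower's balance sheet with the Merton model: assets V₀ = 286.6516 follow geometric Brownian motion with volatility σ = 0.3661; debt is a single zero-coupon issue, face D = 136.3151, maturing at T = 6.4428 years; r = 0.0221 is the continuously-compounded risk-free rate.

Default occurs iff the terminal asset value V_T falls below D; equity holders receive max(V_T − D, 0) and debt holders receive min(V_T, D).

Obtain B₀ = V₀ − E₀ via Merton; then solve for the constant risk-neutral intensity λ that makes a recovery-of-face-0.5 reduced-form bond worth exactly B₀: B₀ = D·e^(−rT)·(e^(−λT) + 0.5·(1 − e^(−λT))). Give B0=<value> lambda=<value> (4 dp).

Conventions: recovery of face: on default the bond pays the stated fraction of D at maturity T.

Work the structural quantities from V₀ = 286.6516 against face 136.3151:
d₁ = [ln(V₀/D) + (r + σ²/2)T] / (σ√T)
   = [ln(286.6516/136.3151) + (0.0221 + 0.5·0.3661²)·6.4428] / (0.3661·√6.4428)
   = [0.743298 + 0.574148] / 0.929260 = 1.417737
d₂ = d₁ − σ√T = 1.417737 − 0.929260 = 0.488478
N(d₁) = 0.921866,  N(d₂) = 0.687394,  e^(−rT) = 0.867287
E₀ = V₀·N(d₁) − D·e^(−rT)·N(d₂)
   = 286.6516·0.921866 − 136.3151·0.867287·0.687394 = 182.987771
B₀ = V₀ − E₀ = 286.6516 − 182.987771 = 103.663829
e^(−λT) = (B₀·e^(rT)/D − 0.5)/(1 − 0.5) = (103.6638·1.153021/136.3151 − 0.5)/0.5 = 0.75368084
λ = −ln(0.75368084)/6.4428 = 0.043892

B0=103.6638 lambda=0.0439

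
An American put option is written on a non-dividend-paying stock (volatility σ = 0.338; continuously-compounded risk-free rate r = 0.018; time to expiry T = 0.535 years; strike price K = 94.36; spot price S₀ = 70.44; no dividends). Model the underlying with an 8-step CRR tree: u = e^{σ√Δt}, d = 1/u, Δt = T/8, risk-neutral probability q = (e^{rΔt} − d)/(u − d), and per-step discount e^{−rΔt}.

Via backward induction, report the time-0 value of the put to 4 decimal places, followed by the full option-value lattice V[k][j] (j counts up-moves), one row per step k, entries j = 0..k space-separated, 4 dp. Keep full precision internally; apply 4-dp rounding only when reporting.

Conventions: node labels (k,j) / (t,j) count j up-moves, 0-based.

price = 24.6624
tree:
24.6624
29.8932 19.1703
35.2177 24.3146 13.7564
40.1677 29.8156 18.5347 8.7175
44.7034 35.2177 24.0183 12.7590 4.4485
48.8595 40.1677 29.8156 17.9232 7.3079 1.4238
52.6677 44.7034 35.2177 23.9200 11.6011 2.7682 0.0000
56.1572 48.8595 40.1677 29.8156 17.4859 5.3821 0.0000 0.0000
59.3546 52.6677 44.7034 35.2177 23.9200 10.4641 0.0000 0.0000 0.0000

params: Δt=0.06688 u=1.09134 d=0.91630 q=0.48504 e^(-rΔt)=0.99880
t_8 payoffs: 59.3546 52.6677 44.7034 35.2177 23.9200 10.4641 0.0000 0.0000 0.0000
k=7: node(7,0) S=38.2028 payoff=56.1572 vs cont=56.0437 → 56.1572 [stop]  node(7,1) S=45.5005 payoff=48.8595 vs cont=48.7460 → 48.8595 [stop]  node(7,2) S=54.1923 payoff=40.1677 vs cont=40.0542 → 40.1677 [stop]  node(7,3) S=64.5444 payoff=29.8156 vs cont=29.7021 → 29.8156 [stop]  node(7,4) S=76.8741 payoff=17.4859 vs cont=17.3724 → 17.4859 [stop]  node(7,5) S=91.5590 payoff=2.8010 vs cont=5.3821 → 5.3821 [wait]  node(7,6) S=109.0491 payoff=0.0000 vs cont=0.0000 → 0.0000 [wait]  node(7,7) S=129.8803 payoff=0.0000 vs cont=0.0000 → 0.0000 [wait]
k=6: node(6,0) S=41.6923 payoff=52.6677 vs cont=52.5542 → 52.6677 [stop]  node(6,1) S=49.6566 payoff=44.7034 vs cont=44.5899 → 44.7034 [stop]  node(6,2) S=59.1423 payoff=35.2177 vs cont=35.1042 → 35.2177 [stop]  node(6,3) S=70.4400 payoff=23.9200 vs cont=23.8065 → 23.9200 [stop]  node(6,4) S=83.8959 payoff=10.4641 vs cont=11.6011 → 11.6011 [wait]  node(6,5) S=99.9221 payoff=0.0000 vs cont=2.7682 → 2.7682 [wait]  node(6,6) S=119.0098 payoff=0.0000 vs cont=0.0000 → 0.0000 [wait]
k=5: node(5,0) S=45.5005 payoff=48.8595 vs cont=48.7460 → 48.8595 [stop]  node(5,1) S=54.1923 payoff=40.1677 vs cont=40.0542 → 40.1677 [stop]  node(5,2) S=64.5444 payoff=29.8156 vs cont=29.7021 → 29.8156 [stop]  node(5,3) S=76.8741 payoff=17.4859 vs cont=17.9232 → 17.9232 [wait]  node(5,4) S=91.5590 payoff=2.8010 vs cont=7.3079 → 7.3079 [wait]  node(5,5) S=109.0491 payoff=0.0000 vs cont=1.4238 → 1.4238 [wait]
k=4: node(4,0) S=49.6566 payoff=44.7034 vs cont=44.5899 → 44.7034 [stop]  node(4,1) S=59.1423 payoff=35.2177 vs cont=35.1042 → 35.2177 [stop]  node(4,2) S=70.4400 payoff=23.9200 vs cont=24.0183 → 24.0183 [wait]  node(4,3) S=83.8959 payoff=10.4641 vs cont=12.7590 → 12.7590 [wait]  node(4,4) S=99.9221 payoff=0.0000 vs cont=4.4485 → 4.4485 [wait]
k=3: node(3,0) S=54.1923 payoff=40.1677 vs cont=40.0542 → 40.1677 [stop]  node(3,1) S=64.5444 payoff=29.8156 vs cont=29.7497 → 29.8156 [stop]  node(3,2) S=76.8741 payoff=17.4859 vs cont=18.5347 → 18.5347 [wait]  node(3,3) S=91.5590 payoff=2.8010 vs cont=8.7175 → 8.7175 [wait]
k=2: node(2,0) S=59.1423 payoff=35.2177 vs cont=35.1042 → 35.2177 [stop]  node(2,1) S=70.4400 payoff=23.9200 vs cont=24.3146 → 24.3146 [wait]  node(2,2) S=83.8959 payoff=10.4641 vs cont=13.7564 → 13.7564 [wait]
k=1: node(1,0) S=64.5444 payoff=29.8156 vs cont=29.8932 → 29.8932 [wait]  node(1,1) S=76.8741 payoff=17.4859 vs cont=19.1703 → 19.1703 [wait]
k=0: node(0,0) S=70.4400 payoff=23.9200 vs cont=24.6624 → 24.6624 [wait]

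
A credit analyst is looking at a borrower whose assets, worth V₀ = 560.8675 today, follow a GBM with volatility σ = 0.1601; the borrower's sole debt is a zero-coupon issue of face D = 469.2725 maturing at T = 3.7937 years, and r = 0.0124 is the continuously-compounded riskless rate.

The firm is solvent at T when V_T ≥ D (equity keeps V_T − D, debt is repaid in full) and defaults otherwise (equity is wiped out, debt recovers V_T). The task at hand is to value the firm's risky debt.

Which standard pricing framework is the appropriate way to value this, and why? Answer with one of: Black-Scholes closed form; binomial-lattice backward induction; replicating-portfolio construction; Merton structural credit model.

framework: Merton structural credit model

Key observation: the question is about default risk generated by asset-value dynamics against a debt face of 469.2725 — the structural framework prices exactly that.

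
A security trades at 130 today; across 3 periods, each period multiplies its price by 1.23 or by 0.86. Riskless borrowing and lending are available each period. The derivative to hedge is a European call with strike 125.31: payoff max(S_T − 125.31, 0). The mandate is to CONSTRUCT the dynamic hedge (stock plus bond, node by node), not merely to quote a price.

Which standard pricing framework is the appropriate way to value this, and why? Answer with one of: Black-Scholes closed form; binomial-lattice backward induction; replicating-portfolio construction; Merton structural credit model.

framework: replicating-portfolio construction

Key observation: what is demanded is not a single number but the (Δ, B) position at each node of the 1.23/0.86 tree starting at 130; constructing those positions is the replicating-portfolio method.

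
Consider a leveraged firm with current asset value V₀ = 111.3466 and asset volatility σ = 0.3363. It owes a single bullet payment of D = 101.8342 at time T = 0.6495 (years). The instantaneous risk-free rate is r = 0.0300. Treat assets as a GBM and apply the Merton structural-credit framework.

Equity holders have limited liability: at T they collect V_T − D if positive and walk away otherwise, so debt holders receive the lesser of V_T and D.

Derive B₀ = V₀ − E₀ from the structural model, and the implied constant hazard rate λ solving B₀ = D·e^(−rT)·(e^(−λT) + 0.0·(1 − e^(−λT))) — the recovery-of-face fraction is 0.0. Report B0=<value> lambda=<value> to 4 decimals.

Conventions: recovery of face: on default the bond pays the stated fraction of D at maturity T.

Work the structural quantities from V₀ = 111.3466 against face 101.8342:
d₁ = [ln(V₀/D) + (r + σ²/2)T] / (σ√T)
   = [ln(111.3466/101.8342) + (0.0300 + 0.5·0.3363²)·0.6495] / (0.3363·√0.6495)
   = [0.089302 + 0.056213] / 0.271029 = 0.536899
d₂ = d₁ − σ√T = 0.536899 − 0.271029 = 0.265869
N(d₁) = 0.704331,  N(d₂) = 0.604830,  e^(−rT) = 0.980704
E₀ = V₀·N(d₁) − D·e^(−rT)·N(d₂)
   = 111.3466·0.704331 − 101.8342·0.980704·0.604830 = 18.021011
B₀ = V₀ − E₀ = 111.3466 − 18.021011 = 93.325589
e^(−λT) = (B₀·e^(rT)/D − 0)/(1 − 0) = (93.3256·1.019676/101.8342 − 0)/1 = 0.93447861
λ = −ln(0.93447861)/0.6495 = 0.104336

B0=93.3256 lambda=0.1043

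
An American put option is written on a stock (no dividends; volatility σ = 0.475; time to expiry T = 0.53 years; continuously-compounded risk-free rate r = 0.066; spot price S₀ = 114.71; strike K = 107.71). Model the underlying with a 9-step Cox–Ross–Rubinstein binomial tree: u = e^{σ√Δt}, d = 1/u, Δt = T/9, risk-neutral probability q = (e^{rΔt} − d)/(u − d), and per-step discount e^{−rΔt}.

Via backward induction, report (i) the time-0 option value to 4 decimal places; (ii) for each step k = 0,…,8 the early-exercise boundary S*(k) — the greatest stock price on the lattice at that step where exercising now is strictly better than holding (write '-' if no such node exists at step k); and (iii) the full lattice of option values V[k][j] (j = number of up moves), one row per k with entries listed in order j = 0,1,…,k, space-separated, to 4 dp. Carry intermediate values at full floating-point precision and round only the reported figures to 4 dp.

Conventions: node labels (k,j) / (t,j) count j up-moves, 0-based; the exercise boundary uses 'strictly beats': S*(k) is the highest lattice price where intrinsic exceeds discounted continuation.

params: Δt=0.05889 u=1.12217 d=0.89113 q=0.48807 e^(-rΔt)=0.99612
t_9 payoffs: 67.0603 56.5208 43.2487 26.5354 5.4888 0.0000 0.0000 0.0000 0.0000 0.0000
t_8: node(8,0) S=45.6161 payoff=62.0939 vs cont=61.6761 → 62.0939 [stop]  node(8,1) S=57.4432 payoff=50.2668 vs cont=49.8490 → 50.2668 [stop]  node(8,2) S=72.3368 payoff=35.3732 vs cont=34.9553 → 35.3732 [stop]  node(8,3) S=91.0920 payoff=16.6180 vs cont=16.2001 → 16.6180 [stop]  node(8,4) S=114.7100 payoff=0.0000 vs cont=2.7990 → 2.7990 [wait]  node(8,5) S=144.4515 payoff=0.0000 vs cont=0.0000 → 0.0000 [wait]  node(8,6) S=181.9043 payoff=0.0000 vs cont=0.0000 → 0.0000 [wait]  node(8,7) S=229.0677 payoff=0.0000 vs cont=0.0000 → 0.0000 [wait]  node(8,8) S=288.4594 payoff=0.0000 vs cont=0.0000 → 0.0000 [wait]  ⇒ S*(8)=91.0920
t_7: node(7,0) S=51.1892 payoff=56.5208 vs cont=56.1030 → 56.5208 [stop]  node(7,1) S=64.4613 payoff=43.2487 vs cont=42.8309 → 43.2487 [stop]  node(7,2) S=81.1746 payoff=26.5354 vs cont=26.1176 → 26.5354 [stop]  node(7,3) S=102.2212 payoff=5.4888 vs cont=9.8350 → 9.8350 [wait]  node(7,4) S=128.7246 payoff=0.0000 vs cont=1.4273 → 1.4273 [wait]  node(7,5) S=162.0998 payoff=0.0000 vs cont=0.0000 → 0.0000 [wait]  node(7,6) S=204.1284 payoff=0.0000 vs cont=0.0000 → 0.0000 [wait]  node(7,7) S=257.0540 payoff=0.0000 vs cont=0.0000 → 0.0000 [wait]  ⇒ S*(7)=81.1746
t_6: node(6,0) S=57.4432 payoff=50.2668 vs cont=49.8490 → 50.2668 [stop]  node(6,1) S=72.3368 payoff=35.3732 vs cont=34.9553 → 35.3732 [stop]  node(6,2) S=91.0920 payoff=16.6180 vs cont=18.3132 → 18.3132 [wait]  node(6,3) S=114.7100 payoff=0.0000 vs cont=5.7093 → 5.7093 [wait]  node(6,4) S=144.4515 payoff=0.0000 vs cont=0.7279 → 0.7279 [wait]  node(6,5) S=181.9043 payoff=0.0000 vs cont=0.0000 → 0.0000 [wait]  node(6,6) S=229.0677 payoff=0.0000 vs cont=0.0000 → 0.0000 [wait]  ⇒ S*(6)=72.3368
t_5: node(5,0) S=64.4613 payoff=43.2487 vs cont=42.8309 → 43.2487 [stop]  node(5,1) S=81.1746 payoff=26.5354 vs cont=26.9418 → 26.9418 [wait]  node(5,2) S=102.2212 payoff=5.4888 vs cont=12.1144 → 12.1144 [wait]  node(5,3) S=128.7246 payoff=0.0000 vs cont=3.2653 → 3.2653 [wait]  node(5,4) S=162.0998 payoff=0.0000 vs cont=0.3712 → 0.3712 [wait]  node(5,5) S=204.1284 payoff=0.0000 vs cont=0.0000 → 0.0000 [wait]  ⇒ S*(5)=64.4613
t_4: node(4,0) S=72.3368 payoff=35.3732 vs cont=35.1529 → 35.3732 [stop]  node(4,1) S=91.0920 payoff=16.6180 vs cont=19.6286 → 19.6286 [wait]  node(4,2) S=114.7100 payoff=0.0000 vs cont=7.7652 → 7.7652 [wait]  node(4,3) S=144.4515 payoff=0.0000 vs cont=1.8456 → 1.8456 [wait]  node(4,4) S=181.9043 payoff=0.0000 vs cont=0.1893 → 0.1893 [wait]  ⇒ S*(4)=72.3368
t_3: node(3,0) S=81.1746 payoff=26.5354 vs cont=27.5813 → 27.5813 [wait]  node(3,1) S=102.2212 payoff=5.4888 vs cont=13.7847 → 13.7847 [wait]  node(3,2) S=128.7246 payoff=0.0000 vs cont=4.8571 → 4.8571 [wait]  node(3,3) S=162.0998 payoff=0.0000 vs cont=1.0332 → 1.0332 [wait]  ⇒ S*(3)=-
t_2: node(2,0) S=91.0920 payoff=16.6180 vs cont=20.7667 → 20.7667 [wait]  node(2,1) S=114.7100 payoff=0.0000 vs cont=9.3908 → 9.3908 [wait]  node(2,2) S=144.4515 payoff=0.0000 vs cont=2.9791 → 2.9791 [wait]  ⇒ S*(2)=-
t_1: node(1,0) S=102.2212 payoff=5.4888 vs cont=15.1555 → 15.1555 [wait]  node(1,1) S=128.7246 payoff=0.0000 vs cont=6.2372 → 6.2372 [wait]  ⇒ S*(1)=-
t_0: node(0,0) S=114.7100 payoff=0.0000 vs cont=10.7608 → 10.7608 [wait]  ⇒ S*(0)=-

price = 10.7608
boundary = - - - - 72.3368 64.4613 72.3368 81.1746 91.0920
tree:
10.7608
15.1555 6.2372
20.7667 9.3908 2.9791
27.5813 13.7847 4.8571 1.0332
35.3732 19.6286 7.7652 1.8456 0.1893
43.2487 26.9418 12.1144 3.2653 0.3712 0.0000
50.2668 35.3732 18.3132 5.7093 0.7279 0.0000 0.0000
56.5208 43.2487 26.5354 9.8350 1.4273 0.0000 0.0000 0.0000
62.0939 50.2668 35.3732 16.6180 2.7990 0.0000 0.0000 0.0000 0.0000
67.0603 56.5208 43.2487 26.5354 5.4888 0.0000 0.0000 0.0000 0.0000 0.0000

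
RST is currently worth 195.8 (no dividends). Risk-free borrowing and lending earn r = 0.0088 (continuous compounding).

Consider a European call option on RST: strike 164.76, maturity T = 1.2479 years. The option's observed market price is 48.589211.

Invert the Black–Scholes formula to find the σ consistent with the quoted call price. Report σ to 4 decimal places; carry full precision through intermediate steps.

sigma = 0.3700

At σ = 0.3700 the Black–Scholes value reproduces the quote:
σ√T = 0.37·√1.2479 = 0.413325
d₁ = (ln(S/K) + (r+σ²/2)T) / (σ√T) = (ln(195.8/164.76) + (0.0088+0.37²/2)·1.2479) / 0.413325 = (0.172604 + 0.096400) / 0.413325 = 0.650830
d₂ = d₁ − σ√T = 0.650830 − 0.413325 = 0.237505
e^{−rT} = 0.989079
N(d₁) = 0.742422,  N(d₂) = 0.593867
V = S·N(d₁) − K·e^{−rT}·N(d₂) = 145.366184 − 96.776973 = 48.589211 (the quoted price), and the Black–Scholes price is strictly increasing in σ, so σ is unique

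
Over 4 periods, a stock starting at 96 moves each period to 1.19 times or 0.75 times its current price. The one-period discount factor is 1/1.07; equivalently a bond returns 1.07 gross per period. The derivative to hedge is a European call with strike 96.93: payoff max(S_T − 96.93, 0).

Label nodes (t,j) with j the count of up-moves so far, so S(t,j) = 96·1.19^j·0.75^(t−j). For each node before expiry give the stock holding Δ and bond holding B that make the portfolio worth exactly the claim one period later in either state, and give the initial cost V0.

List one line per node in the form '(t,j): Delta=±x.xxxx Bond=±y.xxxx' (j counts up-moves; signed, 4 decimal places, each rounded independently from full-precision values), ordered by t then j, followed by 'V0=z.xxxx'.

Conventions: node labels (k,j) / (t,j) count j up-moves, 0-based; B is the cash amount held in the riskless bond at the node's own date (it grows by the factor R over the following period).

Risk-neutral probability p* = (R−d)/(u−d) = (1.07−0.75)/(1.19−0.75) = 0.7273.
Payoffs at expiry: V(4,0)=0.0000, V(4,1)=0.0000, V(4,2)=0.0000, V(4,3)=24.4014, V(4,4)=95.5826
  t=3,j=0: stock 40.5000 → up 48.1950 (V=0.0000), down 30.3750 (V=0.0000). Price 0.0000; hedge Δ=0.0000, bond B=0.0000.
  t=3,j=1: stock 64.2600 → up 76.4694 (V=0.0000), down 48.1950 (V=0.0000). Price 0.0000; hedge Δ=0.0000, bond B=0.0000.
  t=3,j=2: stock 101.9592 → up 121.3314 (V=24.4014), down 76.4694 (V=0.0000). Price 16.5855; hedge Δ=0.5439, bond B=-38.8723.
  t=3,j=3: stock 161.7753 → up 192.5126 (V=95.5826), down 121.3314 (V=24.4014). Price 71.1865; hedge Δ=1.0000, bond B=-90.5888.
  t=2,j=0: stock 54.0000 → up 64.2600 (V=0.0000), down 40.5000 (V=0.0000). Price 0.0000; hedge Δ=0.0000, bond B=0.0000.
  t=2,j=1: stock 85.6800 → up 101.9592 (V=16.5855), down 64.2600 (V=0.0000). Price 11.2731; hedge Δ=0.4399, bond B=-26.4213.
  t=2,j=2: stock 135.9456 → up 161.7753 (V=71.1865), down 101.9592 (V=16.5855). Price 52.6124; hedge Δ=0.9128, bond B=-71.4806.
  t=1,j=0: stock 72.0000 → up 85.6800 (V=11.2731), down 54.0000 (V=0.0000). Price 7.6622; hedge Δ=0.3558, bond B=-17.9584.
  t=1,j=1: stock 114.2400 → up 135.9456 (V=52.6124), down 85.6800 (V=11.2731). Price 38.6337; hedge Δ=0.8224, bond B=-55.3194.
  t=0,j=0: stock 96.0000 → up 114.2400 (V=38.6337), down 72.0000 (V=7.6622). Price 28.2121; hedge Δ=0.7332, bond B=-42.1776.
Check: Δ(0,0)·S0 + B(0,0) = 28.2121 = V0.

(0,0): Delta=0.7332 Bond=-42.1776
(1,0): Delta=0.3558 Bond=-17.9584
(1,1): Delta=0.8224 Bond=-55.3194
(2,0): Delta=0.0000 Bond=0.0000
(2,1): Delta=0.4399 Bond=-26.4213
(2,2): Delta=0.9128 Bond=-71.4806
(3,0): Delta=0.0000 Bond=0.0000
(3,1): Delta=0.0000 Bond=0.0000
(3,2): Delta=0.5439 Bond=-38.8723
(3,3): Delta=1.0000 Bond=-90.5888
V0=28.2121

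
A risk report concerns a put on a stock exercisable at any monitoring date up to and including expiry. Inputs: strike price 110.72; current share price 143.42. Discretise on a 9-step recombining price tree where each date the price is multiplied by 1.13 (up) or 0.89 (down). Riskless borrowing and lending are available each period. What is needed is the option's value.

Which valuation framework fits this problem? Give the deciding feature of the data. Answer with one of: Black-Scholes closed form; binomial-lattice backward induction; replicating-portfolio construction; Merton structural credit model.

Key observation: the exercise right at every one of the 9 steps is what matters: each node needs max(110.72 − S, continuation), which only the stepwise tree valuation starting from spot 143.42 delivers.

framework: binomial-lattice backward induction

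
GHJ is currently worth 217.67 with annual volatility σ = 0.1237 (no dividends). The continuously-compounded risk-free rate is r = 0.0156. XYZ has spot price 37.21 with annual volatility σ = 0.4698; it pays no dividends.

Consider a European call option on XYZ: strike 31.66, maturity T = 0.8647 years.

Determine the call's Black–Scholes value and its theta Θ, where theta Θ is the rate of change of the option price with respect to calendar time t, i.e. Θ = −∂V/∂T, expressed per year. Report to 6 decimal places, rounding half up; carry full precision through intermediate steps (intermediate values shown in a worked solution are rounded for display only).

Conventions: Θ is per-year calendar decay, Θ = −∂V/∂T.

σ√T = 0.4698·√0.8647 = 0.436863
d₁ = (ln(S/K) + (r+σ²/2)T) / (σ√T) = (ln(37.21/31.66) + (0.0156+0.4698²/2)·0.8647) / 0.436863 = (0.161523 + 0.108914) / 0.436863 = 0.619044
d₂ = d₁ − σ√T = 0.619044 − 0.436863 = 0.182180
e^{−rT} = 0.986601
N(d₁) = 0.732056,  N(d₂) = 0.572279
Call price V = S·N(d₁) − K·e^{−rT}·N(d₂) = 27.239814 − 17.875603 = 9.364211
φ(d₁) = (1/√(2π))·e^{−d₁²/2} = 0.329379
Θ = −S·φ(d₁)·σ/(2√T) − r·K·e^{−rT}·N(d₂) = −3.096035 − 0.278859 = -3.374895

price = 9.364211
Θ = -3.374895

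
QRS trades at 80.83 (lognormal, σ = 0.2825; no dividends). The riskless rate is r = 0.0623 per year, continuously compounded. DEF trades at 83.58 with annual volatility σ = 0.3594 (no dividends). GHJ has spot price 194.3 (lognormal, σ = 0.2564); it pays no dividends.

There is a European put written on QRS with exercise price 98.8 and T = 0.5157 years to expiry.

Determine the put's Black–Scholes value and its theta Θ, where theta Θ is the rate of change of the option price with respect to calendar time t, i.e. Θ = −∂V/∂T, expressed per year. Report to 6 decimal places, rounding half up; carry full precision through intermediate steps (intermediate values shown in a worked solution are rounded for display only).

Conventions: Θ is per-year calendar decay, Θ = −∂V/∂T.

price = 16.869157
Θ = 0.054492

σ√T = 0.2825·√0.5157 = 0.202870
d₁ = (ln(S/K) + (r+σ²/2)T) / (σ√T) = (ln(80.83/98.8) + (0.0623+0.2825²/2)·0.5157) / 0.202870 = (-0.200749 + 0.052706) / 0.202870 = -0.729746
d₂ = d₁ − σ√T = -0.729746 − 0.202870 = -0.932615
e^{−rT} = 0.968383
N(−d₁) = 0.767227,  N(−d₂) = 0.824491
Put price V = K·e^{−rT}·N(−d₂) − S·N(−d₁) = 78.884134 − 62.014977 = 16.869157
φ(d₁) = (1/√(2π))·e^{−d₁²/2} = 0.305684
Θ = −S·φ(d₁)·σ/(2√T) + r·K·e^{−rT}·N(−d₂) = −4.859989 + 4.914482 = 0.054492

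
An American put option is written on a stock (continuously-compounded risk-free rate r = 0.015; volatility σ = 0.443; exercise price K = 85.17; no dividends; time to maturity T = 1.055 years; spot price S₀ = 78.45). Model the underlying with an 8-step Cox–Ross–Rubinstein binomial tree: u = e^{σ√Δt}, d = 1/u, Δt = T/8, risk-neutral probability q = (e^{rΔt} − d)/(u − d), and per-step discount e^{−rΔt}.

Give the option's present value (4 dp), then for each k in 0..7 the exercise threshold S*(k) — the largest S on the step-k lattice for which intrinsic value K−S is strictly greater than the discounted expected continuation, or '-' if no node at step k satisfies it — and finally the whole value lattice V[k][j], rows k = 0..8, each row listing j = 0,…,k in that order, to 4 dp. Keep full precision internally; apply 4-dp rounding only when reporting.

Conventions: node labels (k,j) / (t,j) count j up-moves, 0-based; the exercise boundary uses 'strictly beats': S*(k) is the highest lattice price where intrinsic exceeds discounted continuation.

price = 17.8709
boundary = - - - - 41.2218 48.4165 56.8669 66.7923
tree:
17.8709
23.4876 11.5104
29.9561 16.1749 6.2141
36.9473 22.0719 9.4860 2.4912
43.9482 29.0817 14.1329 4.2012 0.5421
50.0738 36.7535 20.4138 6.9953 1.0172 0.0000
55.2891 43.9482 28.3031 11.4600 1.9087 0.0000 0.0000
59.7294 50.0738 36.7535 18.3777 3.5814 0.0000 0.0000 0.0000
63.5099 55.2891 43.9482 28.3031 6.7200 0.0000 0.0000 0.0000 0.0000

Δt=0.13187, u=1.17454, d=0.85140, q=0.46600, disc=e^(-rΔt)=0.99802
k=8 terminal: V=max(K-S,0) → 63.5099 55.2891 43.9482 28.3031 6.7200 0.0000 0.0000 0.0000 0.0000
k=7: j=0 S=25.4406 intr=59.7294 cont=59.5611 V=59.7294[EX]; j=1 S=35.0962 intr=50.0738 cont=49.9055 V=50.0738[EX]; j=2 S=48.4165 intr=36.7535 cont=36.5852 V=36.7535[EX]; j=3 S=66.7923 intr=18.3777 cont=18.2094 V=18.3777[EX]; j=4 S=92.1424 intr=0.0000 cont=3.5814 V=3.5814[hold]; j=5 S=127.1138 intr=0.0000 cont=0.0000 V=0.0000[hold]; j=6 S=175.3580 intr=0.0000 cont=0.0000 V=0.0000[hold]; j=7 S=241.9128 intr=0.0000 cont=0.0000 V=0.0000[hold]  S*(7)=66.7923
k=6: j=0 S=29.8809 intr=55.2891 cont=55.1208 V=55.2891[EX]; j=1 S=41.2218 intr=43.9482 cont=43.7799 V=43.9482[EX]; j=2 S=56.8669 intr=28.3031 cont=28.1348 V=28.3031[EX]; j=3 S=78.4500 intr=6.7200 cont=11.4600 V=11.4600[hold]; j=4 S=108.2246 intr=0.0000 cont=1.9087 V=1.9087[hold]; j=5 S=149.2998 intr=0.0000 cont=0.0000 V=0.0000[hold]; j=6 S=205.9644 intr=0.0000 cont=0.0000 V=0.0000[hold]  S*(6)=56.8669
k=5: j=0 S=35.0962 intr=50.0738 cont=49.9055 V=50.0738[EX]; j=1 S=48.4165 intr=36.7535 cont=36.5852 V=36.7535[EX]; j=2 S=66.7923 intr=18.3777 cont=20.4138 V=20.4138[hold]; j=3 S=92.1424 intr=0.0000 cont=6.9953 V=6.9953[hold]; j=4 S=127.1138 intr=0.0000 cont=1.0172 V=1.0172[hold]; j=5 S=175.3580 intr=0.0000 cont=0.0000 V=0.0000[hold]  S*(5)=48.4165
k=4: j=0 S=41.2218 intr=43.9482 cont=43.7799 V=43.9482[EX]; j=1 S=56.8669 intr=28.3031 cont=29.0817 V=29.0817[hold]; j=2 S=78.4500 intr=6.7200 cont=14.1329 V=14.1329[hold]; j=3 S=108.2246 intr=0.0000 cont=4.2012 V=4.2012[hold]; j=4 S=149.2998 intr=0.0000 cont=0.5421 V=0.5421[hold]  S*(4)=41.2218
k=3: j=0 S=48.4165 intr=36.7535 cont=36.9473 V=36.9473[hold]; j=1 S=66.7923 intr=18.3777 cont=22.0719 V=22.0719[hold]; j=2 S=92.1424 intr=0.0000 cont=9.4860 V=9.4860[hold]; j=3 S=127.1138 intr=0.0000 cont=2.4912 V=2.4912[hold]  S*(3)=-
k=2: j=0 S=56.8669 intr=28.3031 cont=29.9561 V=29.9561[hold]; j=1 S=78.4500 intr=6.7200 cont=16.1749 V=16.1749[hold]; j=2 S=108.2246 intr=0.0000 cont=6.2141 V=6.2141[hold]  S*(2)=-
k=1: j=0 S=66.7923 intr=18.3777 cont=23.4876 V=23.4876[hold]; j=1 S=92.1424 intr=0.0000 cont=11.5104 V=11.5104[hold]  S*(1)=-
k=0: j=0 S=78.4500 intr=6.7200 cont=17.8709 V=17.8709[hold]  S*(0)=-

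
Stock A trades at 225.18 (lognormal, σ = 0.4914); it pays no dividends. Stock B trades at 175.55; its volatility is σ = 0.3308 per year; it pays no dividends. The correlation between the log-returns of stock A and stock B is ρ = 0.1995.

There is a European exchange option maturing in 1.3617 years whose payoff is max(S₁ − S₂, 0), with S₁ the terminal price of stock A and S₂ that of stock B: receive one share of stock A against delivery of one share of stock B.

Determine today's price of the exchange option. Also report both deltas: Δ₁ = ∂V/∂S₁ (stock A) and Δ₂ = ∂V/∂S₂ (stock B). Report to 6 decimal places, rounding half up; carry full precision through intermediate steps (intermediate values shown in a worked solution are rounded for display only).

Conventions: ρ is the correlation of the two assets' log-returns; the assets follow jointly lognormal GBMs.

exchange price = 77.611983
Δ1 = 0.761454
Δ2 = -0.534618

σ_eff = √(σ₁² + σ₂² − 2ρσ₁σ₂) = √(0.4914² + 0.3308² − 2·0.1995·0.4914·0.3308) = 0.534830
d₁ = (ln(S₁/S₂) + (q₂ − q₁ + σ_eff²/2)T) / (σ_eff√T) = (ln(225.18/175.55) + (0.0 − 0.0 + 0.143022)·1.3617) / 0.624103 = 0.710986
d₂ = d₁ − σ_eff√T = 0.710986 − 0.624103 = 0.086883
N(d₁) = 0.761454,  N(d₂) = 0.534618
V = S₁·e^{−q₁T}·N(d₁) − S₂·e^{−q₂T}·N(d₂) = 171.464102 − 93.852119 = 77.611983
Key observation: r never enters — measured in units of stock B, the claim is a call on S₁/S₂ struck at 1, so only the dividend yields and σ_eff matter.
Δ₁ = e^{−q₁T}·N(d₁) = 0.761454;  Δ₂ = −e^{−q₂T}·N(d₂) = -0.534618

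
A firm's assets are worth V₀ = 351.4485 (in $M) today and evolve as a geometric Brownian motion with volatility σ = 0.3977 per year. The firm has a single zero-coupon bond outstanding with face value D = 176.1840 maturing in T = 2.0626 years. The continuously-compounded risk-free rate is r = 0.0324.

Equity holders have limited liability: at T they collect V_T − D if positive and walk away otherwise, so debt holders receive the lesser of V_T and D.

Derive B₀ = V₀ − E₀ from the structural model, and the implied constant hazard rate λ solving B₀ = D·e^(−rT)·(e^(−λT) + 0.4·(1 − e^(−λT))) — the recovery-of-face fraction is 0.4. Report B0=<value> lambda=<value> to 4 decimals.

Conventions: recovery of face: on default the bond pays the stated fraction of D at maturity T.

Work the structural quantities from V₀ = 351.4485 against face 176.1840:
d₁ = [ln(V₀/D) + (r + σ²/2)T] / (σ√T)
   = [ln(351.4485/176.1840) + (0.0324 + 0.5·0.3977²)·2.0626] / (0.3977·√2.0626)
   = [0.690534 + 0.229944] / 0.571167 = 1.611575
d₂ = d₁ − σ√T = 1.611575 − 0.571167 = 1.040408
N(d₁) = 0.946473,  N(d₂) = 0.850925,  e^(−rT) = 0.935356
E₀ = V₀·N(d₁) − D·e^(−rT)·N(d₂)
   = 351.4485·0.946473 − 176.1840·0.935356·0.850925 = 192.408509
B₀ = V₀ − E₀ = 351.4485 − 192.408509 = 159.039991
e^(−λT) = (B₀·e^(rT)/D − 0.4)/(1 − 0.4) = (159.0400·1.069112/176.1840 − 0.4)/0.6 = 0.94179897
λ = −ln(0.94179897)/2.0626 = 0.029072

B0=159.0400 lambda=0.0291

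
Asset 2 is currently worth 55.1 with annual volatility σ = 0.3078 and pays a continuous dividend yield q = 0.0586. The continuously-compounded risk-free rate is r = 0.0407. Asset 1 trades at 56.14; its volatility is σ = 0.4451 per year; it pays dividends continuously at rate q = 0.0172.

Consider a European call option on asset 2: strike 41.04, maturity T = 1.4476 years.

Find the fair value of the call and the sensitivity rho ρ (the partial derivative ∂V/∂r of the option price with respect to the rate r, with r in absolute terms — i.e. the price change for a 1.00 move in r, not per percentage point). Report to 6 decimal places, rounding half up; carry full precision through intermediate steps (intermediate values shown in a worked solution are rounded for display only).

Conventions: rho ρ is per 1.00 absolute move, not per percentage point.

σ√T = 0.3078·√1.4476 = 0.370333
d₁ = (ln(S/K) + (r−q+σ²/2)T) / (σ√T) = (ln(55.1/41.04) + (0.0407−0.0586+0.3078²/2)·1.4476) / 0.370333 = (0.294603 + 0.042661) / 0.370333 = 0.910703
d₂ = d₁ − σ√T = 0.910703 − 0.370333 = 0.540370
e^{−rT} = 0.942785
e^{−qT} = 0.918669
N(d₁) = 0.818774,  N(d₂) = 0.705529
Call price V = S·e^{−qT}·N(d₁) − K·e^{−rT}·N(d₂) = 41.445254 − 27.298248 = 14.147005
ρ = K·T·e^{−rT}·N(d₂) = 39.516944

price = 14.147005
ρ = 39.516944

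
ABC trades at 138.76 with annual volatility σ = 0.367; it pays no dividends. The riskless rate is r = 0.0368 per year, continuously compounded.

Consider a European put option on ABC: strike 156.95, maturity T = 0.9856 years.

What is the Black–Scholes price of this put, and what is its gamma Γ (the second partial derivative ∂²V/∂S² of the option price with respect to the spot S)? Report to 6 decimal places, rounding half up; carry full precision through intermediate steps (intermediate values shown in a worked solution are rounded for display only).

price = 27.855404
Γ = 0.007878

σ√T = 0.367·√0.9856 = 0.364348
d₁ = (ln(S/K) + (r+σ²/2)T) / (σ√T) = (ln(138.76/156.95) + (0.0368+0.367²/2)·0.9856) / 0.364348 = (-0.123181 + 0.102645) / 0.364348 = -0.056365
d₂ = d₁ − σ√T = -0.056365 − 0.364348 = -0.420713
e^{−rT} = 0.964380
N(−d₁) = 0.522475,  N(−d₂) = 0.663018
Put price V = K·e^{−rT}·N(−d₂) − S·N(−d₁) = 100.353989 − 72.498584 = 27.855404
φ(d₁) = (1/√(2π))·e^{−d₁²/2} = 0.398309
Γ = φ(d₁) / (S·σ·√T) = 0.007878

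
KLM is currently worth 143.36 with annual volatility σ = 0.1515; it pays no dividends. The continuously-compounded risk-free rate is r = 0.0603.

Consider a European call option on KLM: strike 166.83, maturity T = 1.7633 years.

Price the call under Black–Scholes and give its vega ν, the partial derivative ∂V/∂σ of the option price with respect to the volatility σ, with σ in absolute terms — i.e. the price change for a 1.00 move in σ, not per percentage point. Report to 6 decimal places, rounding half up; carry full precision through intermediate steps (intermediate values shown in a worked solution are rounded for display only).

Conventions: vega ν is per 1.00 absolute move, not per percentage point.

price = 8.726950
ν = 75.358701

σ√T = 0.1515·√1.7633 = 0.201176
d₁ = (ln(S/K) + (r+σ²/2)T) / (σ√T) = (ln(143.36/166.83) + (0.0603+0.1515²/2)·1.7633) / 0.201176 = (-0.151616 + 0.126563) / 0.201176 = -0.124536
d₂ = d₁ − σ√T = -0.124536 − 0.201176 = -0.325711
e^{−rT} = 0.899131
N(d₁) = 0.450446,  N(d₂) = 0.372321
Call price V = S·N(d₁) − K·e^{−rT}·N(d₂) = 64.575885 − 55.848935 = 8.726950
φ(d₁) = (1/√(2π))·e^{−d₁²/2} = 0.395861
ν = S·φ(d₁)·√T = 75.358701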